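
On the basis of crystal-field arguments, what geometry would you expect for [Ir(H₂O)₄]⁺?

Water is neutral; balancing the +1 overall charge requires Ir(I).
Iridium is a group-9 element; Ir(I) is therefore d⁸.
With 4 monodentate ligands the coordination number is 4.
A 5d d⁸ ion has a large crystal-field splitting; square planar leaves the high-energy d_{x²−y²} orbital empty and maximises CFSE.

square planar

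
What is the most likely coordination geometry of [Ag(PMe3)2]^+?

linear

Summing ligand charges against the +1 overall charge gives an oxidation state of +1 for silver.
Ag sits in group 11, so the d-electron count is 11 − 1 = 10.
With 2 monodentate ligands the coordination number is 2.
A d¹⁰ ion with only two ligands adopts a linear arrangement (sp hybridisation; no CFSE preference).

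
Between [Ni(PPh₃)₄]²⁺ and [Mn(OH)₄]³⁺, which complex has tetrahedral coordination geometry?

[Mn(OH)₄]³⁺

For [Ni(PPh₃)₄]²⁺: Triphenylphosphine is neutral; balancing the +2 overall charge requires Ni(II). Nickel is a group-10 element; Ni(II) is therefore d⁸. Triphenylphosphine is a strong-field ligand (high in the spectrochemical series). A 3d d⁸ ion with strong-field ligands gains enough CFSE to favour square planar over tetrahedral. → square planar.
For [Mn(OH)₄]³⁺: Each hydroxide is −1; balancing the +3 overall charge requires Mn(VII). Group 7 minus oxidation state 7 gives a d⁰ configuration. A d⁰ ion has no crystal-field stabilisation preference between square planar and tetrahedral, so four ligands adopt the sterically favoured tetrahedral geometry. → tetrahedral.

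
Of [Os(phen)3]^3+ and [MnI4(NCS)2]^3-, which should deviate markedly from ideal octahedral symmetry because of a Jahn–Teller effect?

[Os(phen)3]^3+: 1,10-phenanthroline is neutral; balancing the +3 overall charge requires Os(III). Group 8 minus oxidation state 3 gives a d⁵ configuration. A 5d ion has a large Δₒ and is invariably low-spin. The d⁵ configuration leaves the e_g set evenly filled (or empty) — no strong Jahn–Teller driving force.
[MnI4(NCS)2]^3-: Ligand charges: each iodide is −1; each isothiocyanate is −1. With an overall charge of −3 the manganese centre must be in the +3 oxidation state. Group 7 minus oxidation state 3 gives a d⁴ configuration. Iodide and isothiocyanate are weak-field ligands for a first-row metal, so the complex is high-spin. The t₂g³e_g¹ (high-spin) configuration has an unevenly filled e_g set; the Jahn–Teller theorem predicts a tetragonal distortion (typically axial elongation) to lift the degeneracy.

[MnI4(NCS)2]^3-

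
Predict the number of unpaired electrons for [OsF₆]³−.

Summing ligand charges against the −3 overall charge gives an oxidation state of +3 for osmium.
Os sits in group 8, so the d-electron count is 8 − 3 = 5.
The spin state decides the count: a 5d ion has a large Δₒ and is invariably low-spin.
An octahedral low-spin d⁵ ion is t₂g⁵e_g⁰, giving 1 unpaired electron.

1 unpaired electron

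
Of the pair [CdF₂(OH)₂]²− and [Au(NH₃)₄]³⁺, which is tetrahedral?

[CdF₂(OH)₂]²−

For [CdF₂(OH)₂]²−: Each fluoride is −1; each hydroxide is −1; balancing the −2 overall charge requires Cd(II). Group 12 minus oxidation state 2 gives a d¹⁰ configuration. A d¹⁰ ion has no crystal-field stabilisation preference between square planar and tetrahedral, so four ligands adopt the sterically favoured tetrahedral geometry. → tetrahedral.
For [Au(NH₃)₄]³⁺: Ligand charges: ammonia is neutral. With an overall charge of +3 the gold centre must be in the +3 oxidation state. Group 11 minus oxidation state 3 gives a d⁸ configuration. A 5d d⁸ ion has a large crystal-field splitting; square planar leaves the high-energy d_{x²−y²} orbital empty and maximises CFSE. → square planar.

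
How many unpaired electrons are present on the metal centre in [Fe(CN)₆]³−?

Summing ligand charges against the −3 overall charge gives an oxidation state of +3 for iron.
Iron is a group-8 element; Fe(III) is therefore d⁵.
The spin state decides the count: Cyanide is a strong-field ligand (high in the spectrochemical series) for a first-row metal, so the complex is low-spin.
An octahedral low-spin d⁵ ion is t₂g⁵e_g⁰, giving 1 unpaired electron.

1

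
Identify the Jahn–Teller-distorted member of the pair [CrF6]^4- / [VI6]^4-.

[CrF6]^4-

[CrF6]^4-: Ligand charges: each fluoride is −1. With an overall charge of −4 the chromium centre must be in the +2 oxidation state. Group 6 minus oxidation state 2 gives a d⁴ configuration. Fluoride is a weak-field ligand for a first-row metal, so the complex is high-spin. The t₂g³e_g¹ (high-spin) configuration has an unevenly filled e_g set; the Jahn–Teller theorem predicts a tetragonal distortion (typically axial elongation) to lift the degeneracy.
[VI6]^4-: Ligand charges: each iodide is −1. With an overall charge of −4 the vanadium centre must be in the +2 oxidation state. V sits in group 5, so the d-electron count is 5 − 2 = 3. The d³ configuration leaves the e_g set evenly filled (or empty) — no strong Jahn–Teller driving force.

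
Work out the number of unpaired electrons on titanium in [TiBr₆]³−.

1

Each bromide is −1; balancing the −3 overall charge requires Ti(III).
Titanium is a group-4 element; Ti(III) is therefore d¹.
In an octahedral field the d¹ configuration is t₂g¹e_g⁰ (only one arrangement possible), giving 1 unpaired electron.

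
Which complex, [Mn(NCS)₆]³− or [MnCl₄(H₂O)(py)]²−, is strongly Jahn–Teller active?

[Mn(NCS)₆]³−

[Mn(NCS)₆]³−: Ligand charges: each isothiocyanate is −1. With an overall charge of −3 the manganese centre must be in the +3 oxidation state. Group 7 minus oxidation state 3 gives a d⁴ configuration. Isothiocyanate is a weak-field ligand for a first-row metal, so the complex is high-spin. The t₂g³e_g¹ (high-spin) configuration has an unevenly filled e_g set; the Jahn–Teller theorem predicts a tetragonal distortion (typically axial elongation) to lift the degeneracy.
[MnCl₄(H₂O)(py)]²−: Ligand charges: each chloride is −1; water is neutral; pyridine is neutral. With an overall charge of −2 the manganese centre must be in the +2 oxidation state. Group 7 minus oxidation state 2 gives a d⁵ configuration. Chloride is a weak-field ligand for a first-row metal, so the complex is high-spin. The d⁵ configuration leaves the e_g set evenly filled (or empty) — no strong Jahn–Teller driving force.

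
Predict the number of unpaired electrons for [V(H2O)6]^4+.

Summing ligand charges against the +4 overall charge gives an oxidation state of +4 for vanadium.
V sits in group 5, so the d-electron count is 5 − 4 = 1.
In an octahedral field the d¹ configuration is t₂g¹e_g⁰ (only one arrangement possible), giving 1 unpaired electron.

1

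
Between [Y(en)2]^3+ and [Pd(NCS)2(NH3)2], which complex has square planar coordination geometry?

For [Y(en)2]^3+: Ligand charges: ethylenediamine is neutral. With an overall charge of +3 the yttrium centre must be in the +3 oxidation state. Yttrium is a group-3 element; Y(III) is therefore d⁰. A d⁰ ion has no crystal-field stabilisation preference between square planar and tetrahedral, so four ligands adopt the sterically favoured tetrahedral geometry. → tetrahedral.
For [Pd(NCS)2(NH3)2]: Summing ligand charges against the 0 overall charge gives an oxidation state of +2 for palladium. Pd sits in group 10, so the d-electron count is 10 − 2 = 8. A 4d d⁸ ion has a large crystal-field splitting; square planar leaves the high-energy d_{x²−y²} orbital empty and maximises CFSE. → square planar.

[Pd(NCS)2(NH3)2]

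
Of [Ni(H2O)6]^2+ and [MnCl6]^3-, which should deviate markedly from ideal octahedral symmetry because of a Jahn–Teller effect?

[MnCl6]^3-

[Ni(H2O)6]^2+: Ligand charges: water is neutral. With an overall charge of +2 the nickel centre must be in the +2 oxidation state. Ni sits in group 10, so the d-electron count is 10 − 2 = 8. The d⁸ configuration leaves the e_g set evenly filled (or empty) — no strong Jahn–Teller driving force.
[MnCl6]^3-: Each chloride is −1; balancing the −3 overall charge requires Mn(III). Group 7 minus oxidation state 3 gives a d⁴ configuration. Chloride is a weak-field ligand for a first-row metal, so the complex is high-spin. The t₂g³e_g¹ (high-spin) configuration has an unevenly filled e_g set; the Jahn–Teller theorem predicts a tetragonal distortion (typically axial elongation) to lift the degeneracy.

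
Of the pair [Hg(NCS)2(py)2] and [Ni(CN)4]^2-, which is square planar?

[Ni(CN)4]^2-

For [Hg(NCS)2(py)2]: Summing ligand charges against the 0 overall charge gives an oxidation state of +2 for mercury. Mercury is a group-12 element; Hg(II) is therefore d¹⁰. A d¹⁰ ion has no crystal-field stabilisation preference between square planar and tetrahedral, so four ligands adopt the sterically favoured tetrahedral geometry. → tetrahedral.
For [Ni(CN)4]^2-: Each cyanide is −1; balancing the −2 overall charge requires Ni(II). Ni sits in group 10, so the d-electron count is 10 − 2 = 8. Cyanide is a strong-field ligand (high in the spectrochemical series). A 3d d⁸ ion with strong-field ligands gains enough CFSE to favour square planar over tetrahedral. → square planar.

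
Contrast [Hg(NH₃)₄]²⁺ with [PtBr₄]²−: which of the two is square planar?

[PtBr₄]²−

For [Hg(NH₃)₄]²⁺: Ammonia is neutral; balancing the +2 overall charge requires Hg(II). Group 12 minus oxidation state 2 gives a d¹⁰ configuration. A d¹⁰ ion has no crystal-field stabilisation preference between square planar and tetrahedral, so four ligands adopt the sterically favoured tetrahedral geometry. → tetrahedral.
For [PtBr₄]²−: Ligand charges: each bromide is −1. With an overall charge of −2 the platinum centre must be in the +2 oxidation state. Platinum is a group-10 element; Pt(II) is therefore d⁸. A 5d d⁸ ion has a large crystal-field splitting; square planar leaves the high-energy d_{x²−y²} orbital empty and maximises CFSE. → square planar.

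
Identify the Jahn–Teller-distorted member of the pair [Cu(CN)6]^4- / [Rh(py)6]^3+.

[Cu(CN)6]^4-

[Cu(CN)6]^4-: Each cyanide is −1; balancing the −4 overall charge requires Cu(II). Copper is a group-11 element; Cu(II) is therefore d⁹. The t₂g⁶e_g³ configuration has an unevenly filled e_g set; the Jahn–Teller theorem predicts a tetragonal distortion (typically axial elongation) to lift the degeneracy.
[Rh(py)6]^3+: Summing ligand charges against the +3 overall charge gives an oxidation state of +3 for rhodium. Group 9 minus oxidation state 3 gives a d⁶ configuration. A 4d ion has a large Δₒ and is invariably low-spin. The d⁶ configuration leaves the e_g set evenly filled (or empty) — no strong Jahn–Teller driving force.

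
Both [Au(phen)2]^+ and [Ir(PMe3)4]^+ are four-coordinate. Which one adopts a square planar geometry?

[Ir(PMe3)4]^+

For [Au(phen)2]^+: Ligand charges: 1,10-phenanthroline is neutral. With an overall charge of +1 the gold centre must be in the +1 oxidation state. Group 11 minus oxidation state 1 gives a d¹⁰ configuration. A d¹⁰ ion has no crystal-field stabilisation preference between square planar and tetrahedral, so four ligands adopt the sterically favoured tetrahedral geometry. → tetrahedral.
For [Ir(PMe3)4]^+: Ligand charges: trimethylphosphine is neutral. With an overall charge of +1 the iridium centre must be in the +1 oxidation state. Group 9 minus oxidation state 1 gives a d⁸ configuration. A 5d d⁸ ion has a large crystal-field splitting; square planar leaves the high-energy d_{x²−y²} orbital empty and maximises CFSE. → square planar.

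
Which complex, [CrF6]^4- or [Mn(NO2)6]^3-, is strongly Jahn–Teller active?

[CrF6]^4-

[CrF6]^4-: Each fluoride is −1; balancing the −4 overall charge requires Cr(II). Chromium is a group-6 element; Cr(II) is therefore d⁴. Fluoride is a weak-field ligand for a first-row metal, so the complex is high-spin. The t₂g³e_g¹ (high-spin) configuration has an unevenly filled e_g set; the Jahn–Teller theorem predicts a tetragonal distortion (typically axial elongation) to lift the degeneracy.
[Mn(NO2)6]^3-: Summing ligand charges against the −3 overall charge gives an oxidation state of +3 for manganese. Manganese is a group-7 element; Mn(III) is therefore d⁴. Nitro (N-bound nitrite) is a strong-field ligand (high in the spectrochemical series) for a first-row metal, so the complex is low-spin. The d⁴ configuration leaves the e_g set evenly filled (or empty) — no strong Jahn–Teller driving force.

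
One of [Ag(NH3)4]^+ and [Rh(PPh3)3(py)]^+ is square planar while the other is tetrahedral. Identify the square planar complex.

For [Ag(NH3)4]^+: Ligand charges: ammonia is neutral. With an overall charge of +1 the silver centre must be in the +1 oxidation state. Group 11 minus oxidation state 1 gives a d¹⁰ configuration. A d¹⁰ ion has no crystal-field stabilisation preference between square planar and tetrahedral, so four ligands adopt the sterically favoured tetrahedral geometry. → tetrahedral.
For [Rh(PPh3)3(py)]^+: Triphenylphosphine is neutral; pyridine is neutral; balancing the +1 overall charge requires Rh(I). Rhodium is a group-9 element; Rh(I) is therefore d⁸. A 4d d⁸ ion has a large crystal-field splitting; square planar leaves the high-energy d_{x²−y²} orbital empty and maximises CFSE. → square planar.

[Rh(PPh3)3(py)]^+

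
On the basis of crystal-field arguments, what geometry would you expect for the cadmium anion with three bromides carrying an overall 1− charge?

Summing ligand charges against the −1 overall charge gives an oxidation state of +2 for cadmium.
Cd sits in group 12, so the d-electron count is 12 − 2 = 10.
Coordination number: 3.
Three ligands around a d¹⁰ centre minimise repulsion in a trigonal-planar arrangement.

trigonal planar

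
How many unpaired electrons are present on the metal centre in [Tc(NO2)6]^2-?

3

Summing ligand charges against the −2 overall charge gives an oxidation state of +4 for technetium.
Tc sits in group 7, so the d-electron count is 7 − 4 = 3.
In an octahedral field the d³ configuration is t₂g³e_g⁰ (only one arrangement possible), giving 3 unpaired electrons.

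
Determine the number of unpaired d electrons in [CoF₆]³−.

Summing ligand charges against the −3 overall charge gives an oxidation state of +3 for cobalt.
Co sits in group 9, so the d-electron count is 9 − 3 = 6.
The spin state decides the count: fluoride is the one ligand weak enough to leave Co(III) high-spin — [CoF₆]³⁻ is the classic exception.
An octahedral high-spin d⁶ ion is t₂g⁴e_g², giving 4 unpaired electrons.

4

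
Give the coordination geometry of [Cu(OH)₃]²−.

trigonal planar

Each hydroxide is −1; balancing the −2 overall charge requires Cu(I).
Group 11 minus oxidation state 1 gives a d¹⁰ configuration.
Coordination number: 3.
Three ligands around a d¹⁰ centre minimise repulsion in a trigonal-planar arrangement.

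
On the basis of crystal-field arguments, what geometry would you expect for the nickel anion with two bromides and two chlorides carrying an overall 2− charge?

tetrahedral

Ligand charges: each bromide is −1; each chloride is −1. With an overall charge of −2 the nickel centre must be in the +2 oxidation state.
Group 10 minus oxidation state 2 gives a d⁸ configuration.
Coordination number: 4.
Bromide and chloride are weak-field ligands.
With weak-field ligands the CFSE gain from square planar is small, so a 3d d⁸ ion takes the sterically preferred tetrahedral geometry.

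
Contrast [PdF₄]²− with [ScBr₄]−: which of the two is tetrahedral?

For [PdF₄]²−: Summing ligand charges against the −2 overall charge gives an oxidation state of +2 for palladium. Pd sits in group 10, so the d-electron count is 10 − 2 = 8. A 4d d⁸ ion has a large crystal-field splitting; square planar leaves the high-energy d_{x²−y²} orbital empty and maximises CFSE. → square planar.
For [ScBr₄]−: Ligand charges: each bromide is −1. With an overall charge of −1 the scandium centre must be in the +3 oxidation state. Group 3 minus oxidation state 3 gives a d⁰ configuration. A d⁰ ion has no crystal-field stabilisation preference between square planar and tetrahedral, so four ligands adopt the sterically favoured tetrahedral geometry. → tetrahedral.

[ScBr₄]−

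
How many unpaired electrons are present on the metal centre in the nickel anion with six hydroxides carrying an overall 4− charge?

Each hydroxide is −1; balancing the −4 overall charge requires Ni(II).
Ni sits in group 10, so the d-electron count is 10 − 2 = 8.
In an octahedral field the d⁸ configuration is t₂g⁶e_g² (only one arrangement possible), giving 2 unpaired electrons.

2 unpaired electrons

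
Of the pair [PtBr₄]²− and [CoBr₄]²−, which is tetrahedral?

[CoBr₄]²−

For [PtBr₄]²−: Ligand charges: each bromide is −1. With an overall charge of −2 the platinum centre must be in the +2 oxidation state. Pt sits in group 10, so the d-electron count is 10 − 2 = 8. A 5d d⁸ ion has a large crystal-field splitting; square planar leaves the high-energy d_{x²−y²} orbital empty and maximises CFSE. → square planar.
For [CoBr₄]²−: Summing ligand charges against the −2 overall charge gives an oxidation state of +2 for cobalt. Group 9 minus oxidation state 2 gives a d⁷ configuration. For a high-spin 3d d⁷ ion with weak-field ligands the small Δₜ gives little square-planar CFSE advantage, so four ligands adopt the sterically favoured tetrahedral geometry. → tetrahedral.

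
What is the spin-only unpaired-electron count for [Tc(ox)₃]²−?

Ligand charges: each oxalate is −2. With an overall charge of −2 the technetium centre must be in the +4 oxidation state.
Technetium is a group-7 element; Tc(IV) is therefore d³.
Counting donor atoms: 3×oxalate (bidentate) → 6 donors. Coordination number = 6.
In an octahedral field the d³ configuration is t₂g³e_g⁰ (only one arrangement possible), giving 3 unpaired electrons.

3 unpaired electrons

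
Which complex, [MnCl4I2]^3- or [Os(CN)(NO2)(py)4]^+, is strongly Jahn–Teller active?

[MnCl4I2]^3-

[MnCl4I2]^3-: Each chloride is −1; each iodide is −1; balancing the −3 overall charge requires Mn(III). Mn sits in group 7, so the d-electron count is 7 − 3 = 4. Chloride and iodide are weak-field ligands for a first-row metal, so the complex is high-spin. The t₂g³e_g¹ (high-spin) configuration has an unevenly filled e_g set; the Jahn–Teller theorem predicts a tetragonal distortion (typically axial elongation) to lift the degeneracy.
[Os(CN)(NO2)(py)4]^+: Summing ligand charges against the +1 overall charge gives an oxidation state of +3 for osmium. Os sits in group 8, so the d-electron count is 8 − 3 = 5. A 5d ion has a large Δₒ and is invariably low-spin. The d⁵ configuration leaves the e_g set evenly filled (or empty) — no strong Jahn–Teller driving force.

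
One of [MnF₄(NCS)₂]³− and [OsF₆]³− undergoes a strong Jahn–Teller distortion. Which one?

[MnF₄(NCS)₂]³−: Each fluoride is −1; each isothiocyanate is −1; balancing the −3 overall charge requires Mn(III). Mn sits in group 7, so the d-electron count is 7 − 3 = 4. Fluoride and isothiocyanate are weak-field ligands for a first-row metal, so the complex is high-spin. The t₂g³e_g¹ (high-spin) configuration has an unevenly filled e_g set; the Jahn–Teller theorem predicts a tetragonal distortion (typically axial elongation) to lift the degeneracy.
[OsF₆]³−: Each fluoride is −1; balancing the −3 overall charge requires Os(III). Osmium is a group-8 element; Os(III) is therefore d⁵. A 5d ion has a large Δₒ and is invariably low-spin. The d⁵ configuration leaves the e_g set evenly filled (or empty) — no strong Jahn–Teller driving force.

[MnF₄(NCS)₂]³−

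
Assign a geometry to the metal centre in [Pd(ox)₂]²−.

square planar

Summing ligand charges against the −2 overall charge gives an oxidation state of +2 for palladium.
Palladium is a group-10 element; Pd(II) is therefore d⁸.
Counting donor atoms: 2×oxalate (bidentate) → 4 donors. Coordination number = 4.
A 4d d⁸ ion has a large crystal-field splitting; square planar leaves the high-energy d_{x²−y²} orbital empty and maximises CFSE.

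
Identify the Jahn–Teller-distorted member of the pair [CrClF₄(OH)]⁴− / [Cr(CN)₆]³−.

[CrClF₄(OH)]⁴−

[CrClF₄(OH)]⁴−: Summing ligand charges against the −4 overall charge gives an oxidation state of +2 for chromium. Group 6 minus oxidation state 2 gives a d⁴ configuration. Chloride, fluoride, and hydroxide are weak-field ligands for a first-row metal, so the complex is high-spin. The t₂g³e_g¹ (high-spin) configuration has an unevenly filled e_g set; the Jahn–Teller theorem predicts a tetragonal distortion (typically axial elongation) to lift the degeneracy.
[Cr(CN)₆]³−: Each cyanide is −1; balancing the −3 overall charge requires Cr(III). Cr sits in group 6, so the d-electron count is 6 − 3 = 3. The d³ configuration leaves the e_g set evenly filled (or empty) — no strong Jahn–Teller driving force.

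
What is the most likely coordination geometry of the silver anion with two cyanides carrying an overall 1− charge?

linear

Summing ligand charges against the −1 overall charge gives an oxidation state of +1 for silver.
Group 11 minus oxidation state 1 gives a d¹⁰ configuration.
Coordination number: 2.
A d¹⁰ ion with only two ligands adopts a linear arrangement (sp hybridisation; no CFSE preference).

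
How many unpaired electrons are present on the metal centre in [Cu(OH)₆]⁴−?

1 unpaired electron

Summing ligand charges against the −4 overall charge gives an oxidation state of +2 for copper.
Cu sits in group 11, so the d-electron count is 11 − 2 = 9.
In an octahedral field the d⁹ configuration is t₂g⁶e_g³ (only one arrangement possible), giving 1 unpaired electron.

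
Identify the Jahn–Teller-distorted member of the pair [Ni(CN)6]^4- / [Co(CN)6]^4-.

[Co(CN)6]^4-

[Ni(CN)6]^4-: Summing ligand charges against the −4 overall charge gives an oxidation state of +2 for nickel. Ni sits in group 10, so the d-electron count is 10 − 2 = 8. The d⁸ configuration leaves the e_g set evenly filled (or empty) — no strong Jahn–Teller driving force.
[Co(CN)6]^4-: Ligand charges: each cyanide is −1. With an overall charge of −4 the cobalt centre must be in the +2 oxidation state. Cobalt is a group-9 element; Co(II) is therefore d⁷. Cyanide is a strong-field ligand (high in the spectrochemical series) for a first-row metal, so the complex is low-spin. The t₂g⁶e_g¹ (low-spin) configuration has an unevenly filled e_g set; the Jahn–Teller theorem predicts a tetragonal distortion (typically axial elongation) to lift the degeneracy.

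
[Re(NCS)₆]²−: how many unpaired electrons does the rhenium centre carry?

Ligand charges: each isothiocyanate is −1. With an overall charge of −2 the rhenium centre must be in the +4 oxidation state.
Group 7 minus oxidation state 4 gives a d³ configuration.
In an octahedral field the d³ configuration is t₂g³e_g⁰ (only one arrangement possible), giving 3 unpaired electrons.

3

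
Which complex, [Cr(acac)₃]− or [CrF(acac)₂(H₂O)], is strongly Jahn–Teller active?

[Cr(acac)₃]−

[Cr(acac)₃]−: Ligand charges: each acetylacetonate is −1. With an overall charge of −1 the chromium centre must be in the +2 oxidation state. Cr sits in group 6, so the d-electron count is 6 − 2 = 4. Acetylacetonate is a weak-field ligand for a first-row metal, so the complex is high-spin. The t₂g³e_g¹ (high-spin) configuration has an unevenly filled e_g set; the Jahn–Teller theorem predicts a tetragonal distortion (typically axial elongation) to lift the degeneracy.
[CrF(acac)₂(H₂O)]: Ligand charges: each fluoride is −1; each acetylacetonate is −1; water is neutral. With an overall charge of 0 the chromium centre must be in the +3 oxidation state. Group 6 minus oxidation state 3 gives a d³ configuration. The d³ configuration leaves the e_g set evenly filled (or empty) — no strong Jahn–Teller driving force.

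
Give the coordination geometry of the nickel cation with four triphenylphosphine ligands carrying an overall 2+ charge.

Summing ligand charges against the +2 overall charge gives an oxidation state of +2 for nickel.
Nickel is a group-10 element; Ni(II) is therefore d⁸.
With 4 monodentate ligands the coordination number is 4.
Triphenylphosphine is a strong-field ligand (high in the spectrochemical series).
A 3d d⁸ ion with strong-field ligands gains enough CFSE to favour square planar over tetrahedral.

square planar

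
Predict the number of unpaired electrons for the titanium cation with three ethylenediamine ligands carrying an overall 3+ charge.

1

Ethylenediamine is neutral; balancing the +3 overall charge requires Ti(III).
Ti sits in group 4, so the d-electron count is 4 − 3 = 1.
Counting donor atoms: 3×ethylenediamine (bidentate) → 6 donors. Coordination number = 6.
In an octahedral field the d¹ configuration is t₂g¹e_g⁰ (only one arrangement possible), giving 1 unpaired electron.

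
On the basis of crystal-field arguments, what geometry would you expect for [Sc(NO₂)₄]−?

tetrahedral

Each nitro (N-bound nitrite) is −1; balancing the −1 overall charge requires Sc(III).
Group 3 minus oxidation state 3 gives a d⁰ configuration.
With 4 monodentate ligands the coordination number is 4.
A d⁰ ion has no crystal-field stabilisation preference between square planar and tetrahedral, so four ligands adopt the sterically favoured tetrahedral geometry.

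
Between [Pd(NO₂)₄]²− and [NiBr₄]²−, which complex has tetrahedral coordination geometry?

[NiBr₄]²−

For [Pd(NO₂)₄]²−: Ligand charges: each nitro (N-bound nitrite) is −1. With an overall charge of −2 the palladium centre must be in the +2 oxidation state. Pd sits in group 10, so the d-electron count is 10 − 2 = 8. A 4d d⁸ ion has a large crystal-field splitting; square planar leaves the high-energy d_{x²−y²} orbital empty and maximises CFSE. → square planar.
For [NiBr₄]²−: Each bromide is −1; balancing the −2 overall charge requires Ni(II). Nickel is a group-10 element; Ni(II) is therefore d⁸. Bromide is a weak-field ligand. With weak-field ligands the CFSE gain from square planar is small, so a 3d d⁸ ion takes the sterically preferred tetrahedral geometry. → tetrahedral.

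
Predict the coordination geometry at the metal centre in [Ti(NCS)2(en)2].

Summing ligand charges against the 0 overall charge gives an oxidation state of +2 for titanium.
Group 4 minus oxidation state 2 gives a d² configuration.
Counting donor atoms: 2×isothiocyanate (monodentate) → 2 donors; 2×ethylenediamine (bidentate) → 4 donors. Coordination number = 6.
Six donors around a single metal centre give an octahedral coordination sphere.

octahedral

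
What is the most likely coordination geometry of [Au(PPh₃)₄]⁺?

tetrahedral

Triphenylphosphine is neutral; balancing the +1 overall charge requires Au(I).
Gold is a group-11 element; Au(I) is therefore d¹⁰.
Coordination number: 4.
A d¹⁰ ion has no crystal-field stabilisation preference between square planar and tetrahedral, so four ligands adopt the sterically favoured tetrahedral geometry.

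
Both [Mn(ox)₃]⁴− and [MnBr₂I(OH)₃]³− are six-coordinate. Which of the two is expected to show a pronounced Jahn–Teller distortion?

[MnBr₂I(OH)₃]³−

[Mn(ox)₃]⁴−: Ligand charges: each oxalate is −2. With an overall charge of −4 the manganese centre must be in the +2 oxidation state. Manganese is a group-7 element; Mn(II) is therefore d⁵. Oxalate is a weak-field ligand for a first-row metal, so the complex is high-spin. The d⁵ configuration leaves the e_g set evenly filled (or empty) — no strong Jahn–Teller driving force.
[MnBr₂I(OH)₃]³−: Summing ligand charges against the −3 overall charge gives an oxidation state of +3 for manganese. Manganese is a group-7 element; Mn(III) is therefore d⁴. Bromide, hydroxide, and iodide are weak-field ligands for a first-row metal, so the complex is high-spin. The t₂g³e_g¹ (high-spin) configuration has an unevenly filled e_g set; the Jahn–Teller theorem predicts a tetragonal distortion (typically axial elongation) to lift the degeneracy.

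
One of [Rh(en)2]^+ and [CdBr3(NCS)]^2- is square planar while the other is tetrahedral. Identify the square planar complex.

[Rh(en)2]^+

For [Rh(en)2]^+: Ligand charges: ethylenediamine is neutral. With an overall charge of +1 the rhodium centre must be in the +1 oxidation state. Rh sits in group 9, so the d-electron count is 9 − 1 = 8. A 4d d⁸ ion has a large crystal-field splitting; square planar leaves the high-energy d_{x²−y²} orbital empty and maximises CFSE. → square planar.
For [CdBr3(NCS)]^2-: Ligand charges: each bromide is −1; each isothiocyanate is −1. With an overall charge of −2 the cadmium centre must be in the +2 oxidation state. Group 12 minus oxidation state 2 gives a d¹⁰ configuration. A d¹⁰ ion has no crystal-field stabilisation preference between square planar and tetrahedral, so four ligands adopt the sterically favoured tetrahedral geometry. → tetrahedral.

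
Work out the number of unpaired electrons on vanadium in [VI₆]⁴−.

3

Summing ligand charges against the −4 overall charge gives an oxidation state of +2 for vanadium.
Group 5 minus oxidation state 2 gives a d³ configuration.
In an octahedral field the d³ configuration is t₂g³e_g⁰ (only one arrangement possible), giving 3 unpaired electrons.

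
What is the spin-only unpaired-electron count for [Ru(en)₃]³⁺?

Ligand charges: ethylenediamine is neutral. With an overall charge of +3 the ruthenium centre must be in the +3 oxidation state.
Group 8 minus oxidation state 3 gives a d⁵ configuration.
Counting donor atoms: 3×ethylenediamine (bidentate) → 6 donors. Coordination number = 6.
The spin state decides the count: a 4d ion has a large Δₒ and is invariably low-spin.
An octahedral low-spin d⁵ ion is t₂g⁵e_g⁰, giving 1 unpaired electron.

1 unpaired electron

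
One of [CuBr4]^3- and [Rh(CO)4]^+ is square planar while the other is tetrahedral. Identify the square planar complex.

For [CuBr4]^3-: Ligand charges: each bromide is −1. With an overall charge of −3 the copper centre must be in the +1 oxidation state. Cu sits in group 11, so the d-electron count is 11 − 1 = 10. A d¹⁰ ion has no crystal-field stabilisation preference between square planar and tetrahedral, so four ligands adopt the sterically favoured tetrahedral geometry. → tetrahedral.
For [Rh(CO)4]^+: Summing ligand charges against the +1 overall charge gives an oxidation state of +1 for rhodium. Group 9 minus oxidation state 1 gives a d⁸ configuration. A 4d d⁸ ion has a large crystal-field splitting; square planar leaves the high-energy d_{x²−y²} orbital empty and maximises CFSE. → square planar.

[Rh(CO)4]^+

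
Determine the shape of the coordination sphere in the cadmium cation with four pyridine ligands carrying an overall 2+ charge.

Ligand charges: pyridine is neutral. With an overall charge of +2 the cadmium centre must be in the +2 oxidation state.
Cd sits in group 12, so the d-electron count is 12 − 2 = 10.
Coordination number: 4.
A d¹⁰ ion has no crystal-field stabilisation preference between square planar and tetrahedral, so four ligands adopt the sterically favoured tetrahedral geometry.

tetrahedral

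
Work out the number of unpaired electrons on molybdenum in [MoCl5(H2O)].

1

Each chloride is −1; water is neutral; balancing the 0 overall charge requires Mo(V).
Mo sits in group 6, so the d-electron count is 6 − 5 = 1.
In an octahedral field the d¹ configuration is t₂g¹e_g⁰ (only one arrangement possible), giving 1 unpaired electron.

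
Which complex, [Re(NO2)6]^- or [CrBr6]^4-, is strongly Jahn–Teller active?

[CrBr6]^4-

[Re(NO2)6]^-: Summing ligand charges against the −1 overall charge gives an oxidation state of +5 for rhenium. Group 7 minus oxidation state 5 gives a d² configuration. The d² configuration leaves the e_g set evenly filled (or empty) — no strong Jahn–Teller driving force.
[CrBr6]^4-: Each bromide is −1; balancing the −4 overall charge requires Cr(II). Group 6 minus oxidation state 2 gives a d⁴ configuration. Bromide is a weak-field ligand for a first-row metal, so the complex is high-spin. The t₂g³e_g¹ (high-spin) configuration has an unevenly filled e_g set; the Jahn–Teller theorem predicts a tetragonal distortion (typically axial elongation) to lift the degeneracy.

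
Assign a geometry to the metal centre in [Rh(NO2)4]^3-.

square planar

Summing ligand charges against the −3 overall charge gives an oxidation state of +1 for rhodium.
Rhodium is a group-9 element; Rh(I) is therefore d⁸.
With 4 monodentate ligands the coordination number is 4.
A 4d d⁸ ion has a large crystal-field splitting; square planar leaves the high-energy d_{x²−y²} orbital empty and maximises CFSE.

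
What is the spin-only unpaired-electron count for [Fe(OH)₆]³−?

Each hydroxide is −1; balancing the −3 overall charge requires Fe(III).
Fe sits in group 8, so the d-electron count is 8 − 3 = 5.
The spin state decides the count: Hydroxide is a weak-field ligand for a first-row metal, so the complex is high-spin.
An octahedral high-spin d⁵ ion is t₂g³e_g², giving 5 unpaired electrons.

5 unpaired electrons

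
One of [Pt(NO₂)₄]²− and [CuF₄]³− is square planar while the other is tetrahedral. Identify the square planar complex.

For [Pt(NO₂)₄]²−: Each nitro (N-bound nitrite) is −1; balancing the −2 overall charge requires Pt(II). Pt sits in group 10, so the d-electron count is 10 − 2 = 8. A 5d d⁸ ion has a large crystal-field splitting; square planar leaves the high-energy d_{x²−y²} orbital empty and maximises CFSE. → square planar.
For [CuF₄]³−: Each fluoride is −1; balancing the −3 overall charge requires Cu(I). Group 11 minus oxidation state 1 gives a d¹⁰ configuration. A d¹⁰ ion has no crystal-field stabilisation preference between square planar and tetrahedral, so four ligands adopt the sterically favoured tetrahedral geometry. → tetrahedral.

[Pt(NO₂)₄]²−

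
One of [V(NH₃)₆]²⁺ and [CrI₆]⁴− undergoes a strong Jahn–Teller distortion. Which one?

[V(NH₃)₆]²⁺: Ammonia is neutral; balancing the +2 overall charge requires V(II). Vanadium is a group-5 element; V(II) is therefore d³. The d³ configuration leaves the e_g set evenly filled (or empty) — no strong Jahn–Teller driving force.
[CrI₆]⁴−: Ligand charges: each iodide is −1. With an overall charge of −4 the chromium centre must be in the +2 oxidation state. Group 6 minus oxidation state 2 gives a d⁴ configuration. Iodide is a weak-field ligand for a first-row metal, so the complex is high-spin. The t₂g³e_g¹ (high-spin) configuration has an unevenly filled e_g set; the Jahn–Teller theorem predicts a tetragonal distortion (typically axial elongation) to lift the degeneracy.

[CrI₆]⁴−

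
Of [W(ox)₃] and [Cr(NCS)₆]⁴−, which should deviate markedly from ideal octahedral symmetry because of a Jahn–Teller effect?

[W(ox)₃]: Ligand charges: each oxalate is −2. With an overall charge of 0 the tungsten centre must be in the +6 oxidation state. Tungsten is a group-6 element; W(VI) is therefore d⁰. The d⁰ configuration leaves the e_g set evenly filled (or empty) — no strong Jahn–Teller driving force.
[Cr(NCS)₆]⁴−: Summing ligand charges against the −4 overall charge gives an oxidation state of +2 for chromium. Chromium is a group-6 element; Cr(II) is therefore d⁴. Isothiocyanate is a weak-field ligand for a first-row metal, so the complex is high-spin. The t₂g³e_g¹ (high-spin) configuration has an unevenly filled e_g set; the Jahn–Teller theorem predicts a tetragonal distortion (typically axial elongation) to lift the degeneracy.

[Cr(NCS)₆]⁴−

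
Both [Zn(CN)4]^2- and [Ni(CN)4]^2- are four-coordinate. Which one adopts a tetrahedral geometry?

For [Zn(CN)4]^2-: Ligand charges: each cyanide is −1. With an overall charge of −2 the zinc centre must be in the +2 oxidation state. Zinc is a group-12 element; Zn(II) is therefore d¹⁰. A d¹⁰ ion has no crystal-field stabilisation preference between square planar and tetrahedral, so four ligands adopt the sterically favoured tetrahedral geometry. → tetrahedral.
For [Ni(CN)4]^2-: Each cyanide is −1; balancing the −2 overall charge requires Ni(II). Nickel is a group-10 element; Ni(II) is therefore d⁸. Cyanide is a strong-field ligand (high in the spectrochemical series). A 3d d⁸ ion with strong-field ligands gains enough CFSE to favour square planar over tetrahedral. → square planar.

[Zn(CN)4]^2-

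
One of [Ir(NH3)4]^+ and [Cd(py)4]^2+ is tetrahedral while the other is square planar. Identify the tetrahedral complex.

For [Ir(NH3)4]^+: Ligand charges: ammonia is neutral. With an overall charge of +1 the iridium centre must be in the +1 oxidation state. Group 9 minus oxidation state 1 gives a d⁸ configuration. A 5d d⁸ ion has a large crystal-field splitting; square planar leaves the high-energy d_{x²−y²} orbital empty and maximises CFSE. → square planar.
For [Cd(py)4]^2+: Ligand charges: pyridine is neutral. With an overall charge of +2 the cadmium centre must be in the +2 oxidation state. Cd sits in group 12, so the d-electron count is 12 − 2 = 10. A d¹⁰ ion has no crystal-field stabilisation preference between square planar and tetrahedral, so four ligands adopt the sterically favoured tetrahedral geometry. → tetrahedral.

[Cd(py)4]^2+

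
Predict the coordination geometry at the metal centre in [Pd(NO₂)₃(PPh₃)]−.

square planar

Summing ligand charges against the −1 overall charge gives an oxidation state of +2 for palladium.
Group 10 minus oxidation state 2 gives a d⁸ configuration.
With 4 monodentate ligands the coordination number is 4.
A 4d d⁸ ion has a large crystal-field splitting; square planar leaves the high-energy d_{x²−y²} orbital empty and maximises CFSE.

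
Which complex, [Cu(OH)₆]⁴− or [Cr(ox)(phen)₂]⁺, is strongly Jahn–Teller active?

[Cu(OH)₆]⁴−: Each hydroxide is −1; balancing the −4 overall charge requires Cu(II). Group 11 minus oxidation state 2 gives a d⁹ configuration. The t₂g⁶e_g³ configuration has an unevenly filled e_g set; the Jahn–Teller theorem predicts a tetragonal distortion (typically axial elongation) to lift the degeneracy.
[Cr(ox)(phen)₂]⁺: Summing ligand charges against the +1 overall charge gives an oxidation state of +3 for chromium. Group 6 minus oxidation state 3 gives a d³ configuration. The d³ configuration leaves the e_g set evenly filled (or empty) — no strong Jahn–Teller driving force.

[Cu(OH)₆]⁴−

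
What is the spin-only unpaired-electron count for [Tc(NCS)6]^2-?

Ligand charges: each isothiocyanate is −1. With an overall charge of −2 the technetium centre must be in the +4 oxidation state.
Technetium is a group-7 element; Tc(IV) is therefore d³.
In an octahedral field the d³ configuration is t₂g³e_g⁰ (only one arrangement possible), giving 3 unpaired electrons.

3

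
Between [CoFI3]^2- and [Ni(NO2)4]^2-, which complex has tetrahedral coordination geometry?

For [CoFI3]^2-: Summing ligand charges against the −2 overall charge gives an oxidation state of +2 for cobalt. Co sits in group 9, so the d-electron count is 9 − 2 = 7. For a high-spin 3d d⁷ ion with weak-field ligands the small Δₜ gives little square-planar CFSE advantage, so four ligands adopt the sterically favoured tetrahedral geometry. → tetrahedral.
For [Ni(NO2)4]^2-: Summing ligand charges against the −2 overall charge gives an oxidation state of +2 for nickel. Nickel is a group-10 element; Ni(II) is therefore d⁸. Nitro (N-bound nitrite) is a strong-field ligand (high in the spectrochemical series). A 3d d⁸ ion with strong-field ligands gains enough CFSE to favour square planar over tetrahedral. → square planar.

[CoFI3]^2-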